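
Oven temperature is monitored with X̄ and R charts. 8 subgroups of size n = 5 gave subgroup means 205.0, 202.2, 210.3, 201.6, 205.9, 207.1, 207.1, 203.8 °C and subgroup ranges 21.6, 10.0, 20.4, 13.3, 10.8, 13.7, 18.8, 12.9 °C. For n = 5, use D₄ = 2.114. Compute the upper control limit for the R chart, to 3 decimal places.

R̄ = (21.6 + 10.0 + 20.4 + 13.3 + 10.8 + 13.7 + 18.8 + 12.9) / 8 = 121.5000 / 8 = 15.1875
UCL_R = D₄·R̄ = 2.114 × 15.1875 = 32.1064

32.106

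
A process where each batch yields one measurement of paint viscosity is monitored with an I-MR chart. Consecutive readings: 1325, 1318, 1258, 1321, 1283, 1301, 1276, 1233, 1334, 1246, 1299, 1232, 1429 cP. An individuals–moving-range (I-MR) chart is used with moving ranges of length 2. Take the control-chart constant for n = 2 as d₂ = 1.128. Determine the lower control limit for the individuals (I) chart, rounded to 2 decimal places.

1128.10

X̄ = (1325 + 1318 + 1258 + 1321 + 1283 + 1301 + 1276 + 1233 + 1334 + 1246 + 1299 + 1232 + 1429) / 13 = 1296.5385
Moving ranges: 7, 60, 63, 38, 18, 25, 43, 101, 88, 53, 67, 197; M̄R̄ = 760.0000 / 12 = 63.3333
LCL = X̄ − 3·M̄R̄/d₂ = 1296.5385 − 3 × 63.3333 / 1.128 = 1128.0987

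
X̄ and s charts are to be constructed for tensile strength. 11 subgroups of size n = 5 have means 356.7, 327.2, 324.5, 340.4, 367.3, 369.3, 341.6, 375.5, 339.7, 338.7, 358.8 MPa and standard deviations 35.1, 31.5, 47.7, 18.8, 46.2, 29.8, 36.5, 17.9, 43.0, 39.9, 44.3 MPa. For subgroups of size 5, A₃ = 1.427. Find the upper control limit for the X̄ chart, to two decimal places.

X̄̄ = (356.7 + 327.2 + 324.5 + 340.4 + 367.3 + 369.3 + 341.6 + 375.5 + 339.7 + 338.7 + 358.8) / 11 = 349.0636
s̄ = (35.1 + 31.5 + 47.7 + 18.8 + 46.2 + 29.8 + 36.5 + 17.9 + 43.0 + 39.9 + 44.3) / 11 = 35.5182
UCL = X̄̄ + A₃·s̄ = 349.0636 + 1.427 × 35.5182 = 399.7481

399.75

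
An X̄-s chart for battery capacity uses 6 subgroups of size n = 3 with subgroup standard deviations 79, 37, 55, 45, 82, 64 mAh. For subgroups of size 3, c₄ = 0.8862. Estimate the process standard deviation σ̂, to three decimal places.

s̄ = (79 + 37 + 55 + 45 + 82 + 64) / 6 = 60.3333
σ̂ = s̄ / c₄ = 60.3333 / 0.8862 = 68.0809

68.081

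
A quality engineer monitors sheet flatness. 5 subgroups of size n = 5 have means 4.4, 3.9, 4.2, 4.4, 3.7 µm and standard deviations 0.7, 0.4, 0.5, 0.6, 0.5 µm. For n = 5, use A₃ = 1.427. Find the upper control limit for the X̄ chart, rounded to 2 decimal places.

X̄̄ = (4.4 + 3.9 + 4.2 + 4.4 + 3.7) / 5 = 4.1200
s̄ = (0.7 + 0.4 + 0.5 + 0.6 + 0.5) / 5 = 0.5400
UCL = X̄̄ + A₃·s̄ = 4.1200 + 1.427 × 0.5400 = 4.8906

4.89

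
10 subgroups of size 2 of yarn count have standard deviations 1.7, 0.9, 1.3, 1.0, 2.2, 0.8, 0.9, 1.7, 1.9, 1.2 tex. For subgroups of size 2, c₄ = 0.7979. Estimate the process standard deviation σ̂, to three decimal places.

s̄ = (1.7 + 0.9 + 1.3 + 1.0 + 2.2 + 0.8 + 0.9 + 1.7 + 1.9 + 1.2) / 10 = 1.3600
σ̂ = s̄ / c₄ = 1.3600 / 0.7979 = 1.7045

1.704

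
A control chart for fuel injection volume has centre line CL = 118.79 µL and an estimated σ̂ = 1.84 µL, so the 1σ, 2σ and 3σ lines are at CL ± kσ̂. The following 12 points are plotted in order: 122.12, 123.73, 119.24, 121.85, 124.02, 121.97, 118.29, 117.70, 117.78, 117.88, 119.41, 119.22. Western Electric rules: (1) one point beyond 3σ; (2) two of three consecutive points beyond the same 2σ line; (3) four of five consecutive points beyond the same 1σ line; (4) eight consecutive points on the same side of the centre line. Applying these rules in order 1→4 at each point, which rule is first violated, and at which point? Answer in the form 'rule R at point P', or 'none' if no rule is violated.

rule 3 at point 5

Zone of each point (C = within 1σ̂, B = 1σ̂–2σ̂, A = 2σ̂–3σ̂, * = beyond 3σ̂; sign = side of CL): 1:+B, 2:+A, 3:+C, 4:+B, 5:+A, 6:+B, 7:-C, 8:-C, 9:-C, 10:-C, 11:+C, 12:+C
Rule 3 (four of five consecutive points beyond the same 1σ limit) is satisfied at point 5.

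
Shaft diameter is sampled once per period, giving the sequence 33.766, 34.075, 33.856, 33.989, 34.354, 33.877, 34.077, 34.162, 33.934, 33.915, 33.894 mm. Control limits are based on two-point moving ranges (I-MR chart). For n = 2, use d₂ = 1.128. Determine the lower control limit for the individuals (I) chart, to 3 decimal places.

33.444

X̄ = (33.766 + 34.075 + 33.856 + 33.989 + 34.354 + 33.877 + 34.077 + 34.162 + 33.934 + 33.915 + 33.894) / 11 = 33.9908
Moving ranges: 0.309, 0.219, 0.133, 0.365, 0.477, 0.200, 0.085, 0.228, 0.019, 0.021; M̄R̄ = 2.0560 / 10 = 0.2056
LCL = X̄ − 3·M̄R̄/d₂ = 33.9908 − 3 × 0.2056 / 1.128 = 33.4440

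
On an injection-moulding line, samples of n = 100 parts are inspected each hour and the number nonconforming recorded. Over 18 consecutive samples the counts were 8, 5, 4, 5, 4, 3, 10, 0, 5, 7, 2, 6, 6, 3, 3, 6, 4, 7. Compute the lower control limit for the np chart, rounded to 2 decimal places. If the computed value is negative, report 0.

p̄ = Σdᵢ / (k·n) = 88 / (18 × 100) = 0.04889
LCL = np̄ − 3·√(np̄(1−p̄)) = 4.8889 − 3 × 2.1564 = -1.5802 → 0 (negative, so LCL = 0)

0.00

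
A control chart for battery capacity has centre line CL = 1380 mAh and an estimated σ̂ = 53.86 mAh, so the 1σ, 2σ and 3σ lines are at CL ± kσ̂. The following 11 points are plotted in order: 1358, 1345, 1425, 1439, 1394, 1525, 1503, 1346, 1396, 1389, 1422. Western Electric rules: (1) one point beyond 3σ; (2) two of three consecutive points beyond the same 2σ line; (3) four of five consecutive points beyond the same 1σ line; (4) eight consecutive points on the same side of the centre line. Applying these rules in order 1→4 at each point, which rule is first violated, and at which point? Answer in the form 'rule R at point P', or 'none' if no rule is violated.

rule 2 at point 7

Zone of each point (C = within 1σ̂, B = 1σ̂–2σ̂, A = 2σ̂–3σ̂, * = beyond 3σ̂; sign = side of CL): 1:-C, 2:-C, 3:+C, 4:+B, 5:+C, 6:+A, 7:+A, 8:-C, 9:+C, 10:+C, 11:+C
Rule 2 (two of three consecutive points beyond the same 2σ limit) is satisfied at point 7.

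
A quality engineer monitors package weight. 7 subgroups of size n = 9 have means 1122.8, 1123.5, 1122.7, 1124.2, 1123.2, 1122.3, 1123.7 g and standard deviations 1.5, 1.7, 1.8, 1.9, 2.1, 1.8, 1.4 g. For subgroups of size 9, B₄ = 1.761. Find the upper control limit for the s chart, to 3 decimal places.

3.069

s̄ = (1.5 + 1.7 + 1.8 + 1.9 + 2.1 + 1.8 + 1.4) / 7 = 1.7429
UCL_s = B₄·s̄ = 1.761 × 1.7429 = 3.0692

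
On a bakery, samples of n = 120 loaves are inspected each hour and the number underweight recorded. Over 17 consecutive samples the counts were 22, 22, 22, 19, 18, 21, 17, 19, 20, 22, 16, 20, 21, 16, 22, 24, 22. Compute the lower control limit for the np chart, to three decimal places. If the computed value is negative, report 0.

7.886

p̄ = Σdᵢ / (k·n) = 343 / (17 × 120) = 0.16814
LCL = np̄ − 3·√(np̄(1−p̄)) = 20.1765 − 3 × 4.0968 = 7.8860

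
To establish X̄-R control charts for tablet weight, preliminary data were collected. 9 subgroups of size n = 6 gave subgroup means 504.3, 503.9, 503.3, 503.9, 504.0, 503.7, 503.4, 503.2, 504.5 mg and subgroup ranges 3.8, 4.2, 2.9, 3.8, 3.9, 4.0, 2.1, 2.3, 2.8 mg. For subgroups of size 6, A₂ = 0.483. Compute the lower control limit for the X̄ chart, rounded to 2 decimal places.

X̄̄ = (504.3 + 503.9 + 503.3 + 503.9 + 504.0 + 503.7 + 503.4 + 503.2 + 504.5) / 9 = 4534.2000 / 9 = 503.8000
R̄ = (3.8 + 4.2 + 2.9 + 3.8 + 3.9 + 4.0 + 2.1 + 2.3 + 2.8) / 9 = 29.8000 / 9 = 3.3111
LCL = X̄̄ − A₂·R̄ = 503.8000 − 0.483 × 3.3111 = 502.2007

502.20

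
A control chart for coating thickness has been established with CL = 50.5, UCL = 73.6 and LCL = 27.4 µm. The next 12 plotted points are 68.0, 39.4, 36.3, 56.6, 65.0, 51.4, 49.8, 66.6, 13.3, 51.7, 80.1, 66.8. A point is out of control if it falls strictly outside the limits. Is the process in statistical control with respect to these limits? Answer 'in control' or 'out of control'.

Compare each point to [27.4, 73.6]: sample 9 = 13.3 < LCL; sample 11 = 80.1 > UCL.

out of control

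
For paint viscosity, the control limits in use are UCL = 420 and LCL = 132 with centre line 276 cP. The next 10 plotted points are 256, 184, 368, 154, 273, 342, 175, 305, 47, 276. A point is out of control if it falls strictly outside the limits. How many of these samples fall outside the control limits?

Compare each point to [132, 420]: sample 9 = 47 < LCL.

1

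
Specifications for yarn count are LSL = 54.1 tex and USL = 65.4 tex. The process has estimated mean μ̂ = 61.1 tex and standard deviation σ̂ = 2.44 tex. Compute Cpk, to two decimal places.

0.59

Cpu = (USL − μ̂) / (3σ̂) = (65.4 − 61.1) / (3 × 2.44) = 0.5874; Cpl = (μ̂ − LSL) / (3σ̂) = (61.1 − 54.1) / (3 × 2.44) = 0.9563; Cpk = min(Cpu, Cpl) = 0.5874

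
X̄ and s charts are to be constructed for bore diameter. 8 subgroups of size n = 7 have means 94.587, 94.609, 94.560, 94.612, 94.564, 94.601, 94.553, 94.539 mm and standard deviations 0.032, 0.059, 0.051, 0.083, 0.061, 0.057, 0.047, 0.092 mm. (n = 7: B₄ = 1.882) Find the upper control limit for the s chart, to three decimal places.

s̄ = (0.032 + 0.059 + 0.051 + 0.083 + 0.061 + 0.057 + 0.047 + 0.092) / 8 = 0.0602
UCL_s = B₄·s̄ = 1.882 × 0.0602 = 0.1134

0.113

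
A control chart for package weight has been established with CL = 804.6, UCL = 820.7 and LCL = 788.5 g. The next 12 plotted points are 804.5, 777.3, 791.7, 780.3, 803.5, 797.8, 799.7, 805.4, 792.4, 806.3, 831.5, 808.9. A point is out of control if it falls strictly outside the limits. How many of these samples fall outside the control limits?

Compare each point to [788.5, 820.7]: sample 2 = 777.3 < LCL; sample 4 = 780.3 < LCL; sample 11 = 831.5 > UCL.

3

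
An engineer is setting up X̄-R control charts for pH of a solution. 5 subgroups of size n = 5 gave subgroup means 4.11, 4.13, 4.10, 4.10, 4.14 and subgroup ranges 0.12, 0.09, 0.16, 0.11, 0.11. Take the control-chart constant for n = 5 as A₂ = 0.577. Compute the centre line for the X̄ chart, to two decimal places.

X̄̄ = (4.11 + 4.13 + 4.10 + 4.10 + 4.14) / 5 = 20.5800 / 5 = 4.1160
CL = X̄̄ = 4.1160

4.12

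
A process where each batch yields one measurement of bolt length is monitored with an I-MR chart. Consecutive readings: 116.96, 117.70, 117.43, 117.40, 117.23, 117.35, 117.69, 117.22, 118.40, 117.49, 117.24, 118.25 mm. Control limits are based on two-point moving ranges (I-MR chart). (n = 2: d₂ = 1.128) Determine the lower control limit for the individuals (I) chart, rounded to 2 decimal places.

X̄ = (116.96 + 117.70 + 117.43 + 117.40 + 117.23 + 117.35 + 117.69 + 117.22 + 118.40 + 117.49 + 117.24 + 118.25) / 12 = 117.5300
Moving ranges: 0.74, 0.27, 0.03, 0.17, 0.12, 0.34, 0.47, 1.18, 0.91, 0.25, 1.01; M̄R̄ = 5.4900 / 11 = 0.4991
LCL = X̄ − 3·M̄R̄/d₂ = 117.5300 − 3 × 0.4991 / 1.128 = 116.2026

116.20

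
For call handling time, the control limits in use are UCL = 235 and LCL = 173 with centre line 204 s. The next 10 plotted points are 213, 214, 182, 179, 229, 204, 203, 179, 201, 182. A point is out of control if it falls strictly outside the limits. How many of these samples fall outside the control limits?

0

All 10 points lie within [173, 235].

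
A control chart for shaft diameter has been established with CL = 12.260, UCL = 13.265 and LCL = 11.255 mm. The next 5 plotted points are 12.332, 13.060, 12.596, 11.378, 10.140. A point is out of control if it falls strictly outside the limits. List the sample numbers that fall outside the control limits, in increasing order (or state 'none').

5

Compare each point to [11.255, 13.265]: sample 5 = 10.140 < LCL.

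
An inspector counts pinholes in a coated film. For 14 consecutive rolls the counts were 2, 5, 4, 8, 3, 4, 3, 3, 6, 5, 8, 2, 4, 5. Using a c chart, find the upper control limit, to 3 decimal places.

c̄ = (2 + 5 + 4 + 8 + 3 + 4 + 3 + 3 + 6 + 5 + 8 + 2 + 4 + 5) / 14 = 62 / 14 = 4.4286
UCL = c̄ + 3√c̄ = 4.4286 + 3 × √4.4286 = 4.4286 + 3 × 2.1044 = 10.7418

10.742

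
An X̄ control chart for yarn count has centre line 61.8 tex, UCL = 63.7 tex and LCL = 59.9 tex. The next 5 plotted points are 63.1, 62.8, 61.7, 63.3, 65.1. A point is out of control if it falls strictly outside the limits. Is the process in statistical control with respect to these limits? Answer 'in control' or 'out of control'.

Compare each point to [59.9, 63.7]: sample 5 = 65.1 > UCL.

out of control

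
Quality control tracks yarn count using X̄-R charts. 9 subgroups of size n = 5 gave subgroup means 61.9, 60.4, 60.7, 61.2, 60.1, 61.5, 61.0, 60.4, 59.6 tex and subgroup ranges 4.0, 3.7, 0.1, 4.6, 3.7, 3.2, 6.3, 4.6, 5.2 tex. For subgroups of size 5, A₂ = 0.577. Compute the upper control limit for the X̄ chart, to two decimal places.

X̄̄ = (61.9 + 60.4 + 60.7 + 61.2 + 60.1 + 61.5 + 61.0 + 60.4 + 59.6) / 9 = 546.8000 / 9 = 60.7556
R̄ = (4.0 + 3.7 + 0.1 + 4.6 + 3.7 + 3.2 + 6.3 + 4.6 + 5.2) / 9 = 35.4000 / 9 = 3.9333
UCL = X̄̄ + A₂·R̄ = 60.7556 + 0.577 × 3.9333 = 63.0251

63.03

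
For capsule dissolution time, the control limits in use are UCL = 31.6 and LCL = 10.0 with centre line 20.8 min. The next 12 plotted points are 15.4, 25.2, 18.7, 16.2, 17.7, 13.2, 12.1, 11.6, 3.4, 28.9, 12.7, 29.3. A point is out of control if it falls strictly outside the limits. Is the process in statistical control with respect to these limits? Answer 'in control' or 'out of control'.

out of control

Compare each point to [10.0, 31.6]: sample 9 = 3.4 < LCL.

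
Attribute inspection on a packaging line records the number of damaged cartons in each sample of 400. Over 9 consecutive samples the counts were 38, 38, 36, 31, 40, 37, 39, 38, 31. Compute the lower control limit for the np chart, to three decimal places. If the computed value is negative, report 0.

p̄ = Σdᵢ / (k·n) = 328 / (9 × 400) = 0.09111
LCL = np̄ − 3·√(np̄(1−p̄)) = 36.4444 − 3 × 5.7553 = 19.1784

19.178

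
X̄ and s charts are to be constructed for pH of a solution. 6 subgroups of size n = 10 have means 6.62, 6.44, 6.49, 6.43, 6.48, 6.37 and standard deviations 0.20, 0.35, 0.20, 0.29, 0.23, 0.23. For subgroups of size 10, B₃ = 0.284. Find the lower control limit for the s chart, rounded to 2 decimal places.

s̄ = (0.20 + 0.35 + 0.20 + 0.29 + 0.23 + 0.23) / 6 = 0.2500
LCL_s = B₃·s̄ = 0.284 × 0.2500 = 0.0710

0.07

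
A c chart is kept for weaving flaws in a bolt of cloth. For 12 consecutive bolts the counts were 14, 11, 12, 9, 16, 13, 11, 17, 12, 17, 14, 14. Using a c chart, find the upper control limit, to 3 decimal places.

c̄ = (14 + 11 + 12 + 9 + 16 + 13 + 11 + 17 + 12 + 17 + 14 + 14) / 12 = 160 / 12 = 13.3333
UCL = c̄ + 3√c̄ = 13.3333 + 3 × √13.3333 = 13.3333 + 3 × 3.6515 = 24.2878

24.288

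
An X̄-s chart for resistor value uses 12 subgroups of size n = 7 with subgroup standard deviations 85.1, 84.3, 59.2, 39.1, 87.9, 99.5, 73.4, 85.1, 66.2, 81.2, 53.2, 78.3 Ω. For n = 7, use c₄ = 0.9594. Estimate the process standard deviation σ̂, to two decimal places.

77.52

s̄ = (85.1 + 84.3 + 59.2 + 39.1 + 87.9 + 99.5 + 73.4 + 85.1 + 66.2 + 81.2 + 53.2 + 78.3) / 12 = 74.3750
σ̂ = s̄ / c₄ = 74.3750 / 0.9594 = 77.5224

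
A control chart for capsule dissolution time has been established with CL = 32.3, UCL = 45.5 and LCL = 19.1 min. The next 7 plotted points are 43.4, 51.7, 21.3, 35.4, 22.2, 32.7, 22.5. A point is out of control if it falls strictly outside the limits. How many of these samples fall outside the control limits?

Compare each point to [19.1, 45.5]: sample 2 = 51.7 > UCL.

1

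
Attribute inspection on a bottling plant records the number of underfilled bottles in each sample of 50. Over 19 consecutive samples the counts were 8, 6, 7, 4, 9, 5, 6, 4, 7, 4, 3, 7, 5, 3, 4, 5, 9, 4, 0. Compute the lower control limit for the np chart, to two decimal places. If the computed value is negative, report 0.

0.00

p̄ = Σdᵢ / (k·n) = 100 / (19 × 50) = 0.10526
LCL = np̄ − 3·√(np̄(1−p̄)) = 5.2632 − 3 × 2.1701 = -1.2470 → 0 (negative, so LCL = 0)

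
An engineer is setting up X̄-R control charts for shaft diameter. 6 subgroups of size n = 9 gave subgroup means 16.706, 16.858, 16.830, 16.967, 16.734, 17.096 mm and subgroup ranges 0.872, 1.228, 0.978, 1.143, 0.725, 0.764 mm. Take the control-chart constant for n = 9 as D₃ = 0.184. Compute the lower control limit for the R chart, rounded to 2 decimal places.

R̄ = (0.872 + 1.228 + 0.978 + 1.143 + 0.725 + 0.764) / 6 = 5.7100 / 6 = 0.9517
LCL_R = D₃·R̄ = 0.184 × 0.9517 = 0.1751

0.18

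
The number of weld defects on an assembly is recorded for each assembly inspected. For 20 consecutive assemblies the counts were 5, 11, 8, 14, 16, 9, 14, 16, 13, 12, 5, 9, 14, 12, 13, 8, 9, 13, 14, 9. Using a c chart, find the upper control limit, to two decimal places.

c̄ = (5 + 11 + 8 + 14 + 16 + 9 + 14 + 16 + 13 + 12 + 5 + 9 + 14 + 12 + 13 + 8 + 9 + 13 + 14 + 9) / 20 = 224 / 20 = 11.2000
UCL = c̄ + 3√c̄ = 11.2000 + 3 × √11.2000 = 11.2000 + 3 × 3.3466 = 21.2399

21.24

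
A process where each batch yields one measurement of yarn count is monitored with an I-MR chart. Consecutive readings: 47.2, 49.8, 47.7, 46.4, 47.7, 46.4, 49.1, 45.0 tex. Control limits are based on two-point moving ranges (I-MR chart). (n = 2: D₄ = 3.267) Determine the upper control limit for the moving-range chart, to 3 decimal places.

7.187

Moving ranges: 2.6, 2.1, 1.3, 1.3, 1.3, 2.7, 4.1; M̄R̄ = 15.4000 / 7 = 2.2000
UCL_MR = D₄·M̄R̄ = 3.267 × 2.2000 = 7.1874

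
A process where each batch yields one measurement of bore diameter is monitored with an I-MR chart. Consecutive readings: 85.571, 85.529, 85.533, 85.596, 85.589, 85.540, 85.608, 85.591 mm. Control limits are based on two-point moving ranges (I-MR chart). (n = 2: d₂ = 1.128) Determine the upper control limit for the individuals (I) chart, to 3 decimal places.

85.665

X̄ = (85.571 + 85.529 + 85.533 + 85.596 + 85.589 + 85.540 + 85.608 + 85.591) / 8 = 85.5696
Moving ranges: 0.042, 0.004, 0.063, 0.007, 0.049, 0.068, 0.017; M̄R̄ = 0.2500 / 7 = 0.0357
UCL = X̄ + 3·M̄R̄/d₂ = 85.5696 + 3 × 0.0357 / 1.128 = 85.6646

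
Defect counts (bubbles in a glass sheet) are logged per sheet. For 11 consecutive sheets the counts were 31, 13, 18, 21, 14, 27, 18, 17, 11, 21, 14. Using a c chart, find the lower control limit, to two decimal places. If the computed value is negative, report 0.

c̄ = (31 + 13 + 18 + 21 + 14 + 27 + 18 + 17 + 11 + 21 + 14) / 11 = 205 / 11 = 18.6364
LCL = c̄ − 3√c̄ = 18.6364 − 3 × 4.3170 = 5.6854

5.69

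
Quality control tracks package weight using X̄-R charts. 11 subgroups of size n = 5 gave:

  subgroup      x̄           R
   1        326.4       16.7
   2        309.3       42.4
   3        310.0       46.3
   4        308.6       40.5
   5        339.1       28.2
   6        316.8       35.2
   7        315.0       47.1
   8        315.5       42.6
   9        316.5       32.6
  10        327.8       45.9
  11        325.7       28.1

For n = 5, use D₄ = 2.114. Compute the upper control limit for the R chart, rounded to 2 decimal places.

R̄ = (16.7 + 42.4 + 46.3 + 40.5 + 28.2 + 35.2 + 47.1 + 42.6 + 32.6 + 45.9 + 28.1) / 11 = 405.6000 / 11 = 36.8727
UCL_R = D₄·R̄ = 2.114 × 36.8727 = 77.9489

77.95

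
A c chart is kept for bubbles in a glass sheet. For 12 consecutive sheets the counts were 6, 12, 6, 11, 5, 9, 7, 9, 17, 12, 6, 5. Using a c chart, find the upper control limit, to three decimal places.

c̄ = (6 + 12 + 6 + 11 + 5 + 9 + 7 + 9 + 17 + 12 + 6 + 5) / 12 = 105 / 12 = 8.7500
UCL = c̄ + 3√c̄ = 8.7500 + 3 × √8.7500 = 8.7500 + 3 × 2.9580 = 17.6241

17.624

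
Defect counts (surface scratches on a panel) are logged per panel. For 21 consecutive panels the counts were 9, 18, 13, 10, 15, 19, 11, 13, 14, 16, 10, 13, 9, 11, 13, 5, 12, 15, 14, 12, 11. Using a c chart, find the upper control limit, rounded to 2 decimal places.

c̄ = (9 + 18 + 13 + 10 + 15 + 19 + 11 + 13 + 14 + 16 + 10 + 13 + 9 + 11 + 13 + 5 + 12 + 15 + 14 + 12 + 11) / 21 = 263 / 21 = 12.5238
UCL = c̄ + 3√c̄ = 12.5238 + 3 × √12.5238 = 12.5238 + 3 × 3.5389 = 23.1405

23.14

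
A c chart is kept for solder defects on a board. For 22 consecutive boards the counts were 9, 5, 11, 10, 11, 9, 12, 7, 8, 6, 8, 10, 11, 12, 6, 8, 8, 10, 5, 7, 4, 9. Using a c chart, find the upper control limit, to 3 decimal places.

17.178

c̄ = (9 + 5 + 11 + 10 + 11 + 9 + 12 + 7 + 8 + 6 + 8 + 10 + 11 + 12 + 6 + 8 + 8 + 10 + 5 + 7 + 4 + 9) / 22 = 186 / 22 = 8.4545
UCL = c̄ + 3√c̄ = 8.4545 + 3 × √8.4545 = 8.4545 + 3 × 2.9077 = 17.1776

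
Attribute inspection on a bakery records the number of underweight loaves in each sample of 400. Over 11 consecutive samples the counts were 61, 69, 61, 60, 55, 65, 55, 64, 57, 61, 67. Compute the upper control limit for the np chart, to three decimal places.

82.987

p̄ = Σdᵢ / (k·n) = 675 / (11 × 400) = 0.15341
UCL = np̄ + 3·√(np̄(1−p̄)) = 61.3636 + 3 × √(61.3636×0.84659) = 61.3636 + 3 × 7.2076 = 82.9865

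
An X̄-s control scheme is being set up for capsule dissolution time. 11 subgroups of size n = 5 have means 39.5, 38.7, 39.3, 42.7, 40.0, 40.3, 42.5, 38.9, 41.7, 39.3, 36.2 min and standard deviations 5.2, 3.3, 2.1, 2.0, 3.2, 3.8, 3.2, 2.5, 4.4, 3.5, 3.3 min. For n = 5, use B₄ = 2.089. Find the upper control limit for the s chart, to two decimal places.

s̄ = (5.2 + 3.3 + 2.1 + 2.0 + 3.2 + 3.8 + 3.2 + 2.5 + 4.4 + 3.5 + 3.3) / 11 = 3.3182
UCL_s = B₄·s̄ = 2.089 × 3.3182 = 6.9317

6.93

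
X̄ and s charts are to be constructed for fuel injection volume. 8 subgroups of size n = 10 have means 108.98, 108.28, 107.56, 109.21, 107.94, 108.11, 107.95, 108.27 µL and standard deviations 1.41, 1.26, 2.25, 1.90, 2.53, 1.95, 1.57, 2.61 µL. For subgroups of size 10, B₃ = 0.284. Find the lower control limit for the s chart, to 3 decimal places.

0.550

s̄ = (1.41 + 1.26 + 2.25 + 1.90 + 2.53 + 1.95 + 1.57 + 2.61) / 8 = 1.9350
LCL_s = B₃·s̄ = 0.284 × 1.9350 = 0.5495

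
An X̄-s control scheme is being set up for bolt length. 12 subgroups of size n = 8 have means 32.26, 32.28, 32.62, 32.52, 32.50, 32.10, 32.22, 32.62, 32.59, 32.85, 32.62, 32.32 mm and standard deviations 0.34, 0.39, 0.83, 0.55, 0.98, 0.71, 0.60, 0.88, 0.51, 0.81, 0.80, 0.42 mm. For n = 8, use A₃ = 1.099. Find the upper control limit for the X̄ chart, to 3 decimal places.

33.175

X̄̄ = (32.26 + 32.28 + 32.62 + 32.52 + 32.50 + 32.10 + 32.22 + 32.62 + 32.59 + 32.85 + 32.62 + 32.32) / 12 = 32.4583
s̄ = (0.34 + 0.39 + 0.83 + 0.55 + 0.98 + 0.71 + 0.60 + 0.88 + 0.51 + 0.81 + 0.80 + 0.42) / 12 = 0.6517
UCL = X̄̄ + A₃·s̄ = 32.4583 + 1.099 × 0.6517 = 33.1745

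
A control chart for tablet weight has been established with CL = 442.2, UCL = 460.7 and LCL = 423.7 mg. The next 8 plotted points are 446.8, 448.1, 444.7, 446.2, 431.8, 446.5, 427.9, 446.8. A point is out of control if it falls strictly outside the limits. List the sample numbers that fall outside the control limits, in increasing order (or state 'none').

All 8 points lie within [423.7, 460.7].

none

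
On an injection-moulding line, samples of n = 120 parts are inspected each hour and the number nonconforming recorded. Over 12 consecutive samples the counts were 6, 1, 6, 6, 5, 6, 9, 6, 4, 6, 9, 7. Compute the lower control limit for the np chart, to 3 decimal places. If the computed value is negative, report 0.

0.000

p̄ = Σdᵢ / (k·n) = 71 / (12 × 120) = 0.04931
LCL = np̄ − 3·√(np̄(1−p̄)) = 5.9167 − 3 × 2.3717 = -1.1984 → 0 (negative, so LCL = 0)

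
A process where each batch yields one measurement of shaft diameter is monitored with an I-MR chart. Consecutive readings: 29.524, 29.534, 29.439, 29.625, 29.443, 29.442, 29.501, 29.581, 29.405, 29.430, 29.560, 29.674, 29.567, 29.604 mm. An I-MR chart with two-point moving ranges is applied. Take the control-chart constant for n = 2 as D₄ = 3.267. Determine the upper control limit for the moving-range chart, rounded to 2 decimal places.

Moving ranges: 0.010, 0.095, 0.186, 0.182, 0.001, 0.059, 0.080, 0.176, 0.025, 0.130, 0.114, 0.107, 0.037; M̄R̄ = 1.2020 / 13 = 0.0925
UCL_MR = D₄·M̄R̄ = 3.267 × 0.0925 = 0.3021

0.30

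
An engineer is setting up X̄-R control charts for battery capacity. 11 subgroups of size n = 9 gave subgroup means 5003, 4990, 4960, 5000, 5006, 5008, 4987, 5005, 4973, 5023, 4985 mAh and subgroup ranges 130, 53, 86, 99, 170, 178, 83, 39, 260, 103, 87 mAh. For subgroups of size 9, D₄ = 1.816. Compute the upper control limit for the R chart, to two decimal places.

R̄ = (130 + 53 + 86 + 99 + 170 + 178 + 83 + 39 + 260 + 103 + 87) / 11 = 1288.0000 / 11 = 117.0909
UCL_R = D₄·R̄ = 1.816 × 117.0909 = 212.6371

212.64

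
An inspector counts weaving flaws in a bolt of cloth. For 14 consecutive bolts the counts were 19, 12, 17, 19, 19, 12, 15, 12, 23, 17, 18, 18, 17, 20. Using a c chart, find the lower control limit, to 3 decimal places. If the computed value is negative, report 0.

c̄ = (19 + 12 + 17 + 19 + 19 + 12 + 15 + 12 + 23 + 17 + 18 + 18 + 17 + 20) / 14 = 238 / 14 = 17.0000
LCL = c̄ − 3√c̄ = 17.0000 − 3 × 4.1231 = 4.6307

4.631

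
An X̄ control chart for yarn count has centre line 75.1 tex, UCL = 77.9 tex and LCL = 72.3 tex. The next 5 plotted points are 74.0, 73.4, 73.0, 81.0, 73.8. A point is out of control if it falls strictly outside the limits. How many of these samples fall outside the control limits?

1

Compare each point to [72.3, 77.9]: sample 4 = 81.0 > UCL.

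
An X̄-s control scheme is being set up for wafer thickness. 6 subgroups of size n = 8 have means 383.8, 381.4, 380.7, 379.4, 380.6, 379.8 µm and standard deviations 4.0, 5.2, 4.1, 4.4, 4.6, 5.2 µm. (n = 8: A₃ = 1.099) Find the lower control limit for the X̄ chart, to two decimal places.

X̄̄ = (383.8 + 381.4 + 380.7 + 379.4 + 380.6 + 379.8) / 6 = 380.9500
s̄ = (4.0 + 5.2 + 4.1 + 4.4 + 4.6 + 5.2) / 6 = 4.5833
LCL = X̄̄ − A₃·s̄ = 380.9500 − 1.099 × 4.5833 = 375.9129

375.91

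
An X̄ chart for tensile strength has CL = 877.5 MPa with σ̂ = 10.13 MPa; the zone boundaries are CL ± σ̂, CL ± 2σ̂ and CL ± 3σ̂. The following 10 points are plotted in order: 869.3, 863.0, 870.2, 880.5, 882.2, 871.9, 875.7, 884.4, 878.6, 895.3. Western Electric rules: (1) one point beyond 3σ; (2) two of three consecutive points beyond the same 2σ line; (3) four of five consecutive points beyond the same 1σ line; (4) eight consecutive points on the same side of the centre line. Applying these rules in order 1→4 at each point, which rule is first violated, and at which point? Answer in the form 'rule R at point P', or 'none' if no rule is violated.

none

Zone of each point (C = within 1σ̂, B = 1σ̂–2σ̂, A = 2σ̂–3σ̂, * = beyond 3σ̂; sign = side of CL): 1:-C, 2:-B, 3:-C, 4:+C, 5:+C, 6:-C, 7:-C, 8:+C, 9:+C, 10:+B
No rule fires across all 10 points.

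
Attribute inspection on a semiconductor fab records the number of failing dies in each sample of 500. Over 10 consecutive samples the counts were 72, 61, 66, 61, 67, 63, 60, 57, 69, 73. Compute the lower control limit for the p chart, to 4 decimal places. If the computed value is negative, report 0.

p̄ = Σdᵢ / (k·n) = 649 / (10 × 500) = 0.12980
LCL = p̄ − 3·√(p̄(1−p̄)/n) = 0.12980 − 3 × 0.01503 = 0.08471

0.0847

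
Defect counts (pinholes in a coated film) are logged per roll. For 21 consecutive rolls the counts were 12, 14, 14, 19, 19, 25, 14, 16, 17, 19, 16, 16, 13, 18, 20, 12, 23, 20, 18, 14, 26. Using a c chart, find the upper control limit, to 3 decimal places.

29.888

c̄ = (12 + 14 + 14 + 19 + 19 + 25 + 14 + 16 + 17 + 19 + 16 + 16 + 13 + 18 + 20 + 12 + 23 + 20 + 18 + 14 + 26) / 21 = 365 / 21 = 17.3810
UCL = c̄ + 3√c̄ = 17.3810 + 3 × √17.3810 = 17.3810 + 3 × 4.1690 = 29.8881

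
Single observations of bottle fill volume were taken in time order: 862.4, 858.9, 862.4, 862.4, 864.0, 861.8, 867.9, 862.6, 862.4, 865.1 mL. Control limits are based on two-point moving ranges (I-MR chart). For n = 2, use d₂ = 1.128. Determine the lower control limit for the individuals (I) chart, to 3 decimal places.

855.573

X̄ = (862.4 + 858.9 + 862.4 + 862.4 + 864.0 + 861.8 + 867.9 + 862.6 + 862.4 + 865.1) / 10 = 862.9900
Moving ranges: 3.5, 3.5, 0.0, 1.6, 2.2, 6.1, 5.3, 0.2, 2.7; M̄R̄ = 25.1000 / 9 = 2.7889
LCL = X̄ − 3·M̄R̄/d₂ = 862.9900 − 3 × 2.7889 / 1.128 = 855.5727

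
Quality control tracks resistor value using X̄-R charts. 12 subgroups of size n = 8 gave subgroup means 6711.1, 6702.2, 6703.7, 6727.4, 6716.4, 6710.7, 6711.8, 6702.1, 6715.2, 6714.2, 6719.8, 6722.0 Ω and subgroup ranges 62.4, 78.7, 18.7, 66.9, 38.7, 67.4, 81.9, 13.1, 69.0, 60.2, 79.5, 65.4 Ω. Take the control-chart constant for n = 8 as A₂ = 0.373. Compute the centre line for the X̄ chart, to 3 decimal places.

6713.050

X̄̄ = (6711.1 + 6702.2 + 6703.7 + 6727.4 + 6716.4 + 6710.7 + 6711.8 + 6702.1 + 6715.2 + 6714.2 + 6719.8 + 6722.0) / 12 = 80556.6000 / 12 = 6713.0500
CL = X̄̄ = 6713.0500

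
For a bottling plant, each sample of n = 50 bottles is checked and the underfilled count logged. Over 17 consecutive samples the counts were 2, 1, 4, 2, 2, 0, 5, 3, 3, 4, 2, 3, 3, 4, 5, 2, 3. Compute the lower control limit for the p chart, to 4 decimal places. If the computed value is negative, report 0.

0.0000

p̄ = Σdᵢ / (k·n) = 48 / (17 × 50) = 0.05647
LCL = p̄ − 3·√(p̄(1−p̄)/n) = 0.05647 − 3 × 0.03264 = -0.04146 → 0 (negative, so LCL = 0)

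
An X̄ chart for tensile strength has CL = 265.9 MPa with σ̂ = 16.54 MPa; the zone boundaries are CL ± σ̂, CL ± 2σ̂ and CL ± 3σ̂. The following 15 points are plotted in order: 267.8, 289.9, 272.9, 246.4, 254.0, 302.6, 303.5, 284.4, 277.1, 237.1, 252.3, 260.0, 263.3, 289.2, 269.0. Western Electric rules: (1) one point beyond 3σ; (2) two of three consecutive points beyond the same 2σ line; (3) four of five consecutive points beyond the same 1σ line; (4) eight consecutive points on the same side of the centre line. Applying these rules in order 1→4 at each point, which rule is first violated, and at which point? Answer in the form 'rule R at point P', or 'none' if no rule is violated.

rule 2 at point 7

Zone of each point (C = within 1σ̂, B = 1σ̂–2σ̂, A = 2σ̂–3σ̂, * = beyond 3σ̂; sign = side of CL): 1:+C, 2:+B, 3:+C, 4:-B, 5:-C, 6:+A, 7:+A, 8:+B, 9:+C, 10:-B, 11:-C, 12:-C, 13:-C, 14:+B, 15:+C
Rule 2 (two of three consecutive points beyond the same 2σ limit) is satisfied at point 7.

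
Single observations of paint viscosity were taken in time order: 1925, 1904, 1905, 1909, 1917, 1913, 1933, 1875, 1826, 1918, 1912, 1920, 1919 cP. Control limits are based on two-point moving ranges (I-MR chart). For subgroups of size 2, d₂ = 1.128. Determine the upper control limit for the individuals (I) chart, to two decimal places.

X̄ = (1925 + 1904 + 1905 + 1909 + 1917 + 1913 + 1933 + 1875 + 1826 + 1918 + 1912 + 1920 + 1919) / 13 = 1905.8462
Moving ranges: 21, 1, 4, 8, 4, 20, 58, 49, 92, 6, 8, 1; M̄R̄ = 272.0000 / 12 = 22.6667
UCL = X̄ + 3·M̄R̄/d₂ = 1905.8462 + 3 × 22.6667 / 1.128 = 1966.1298

1966.13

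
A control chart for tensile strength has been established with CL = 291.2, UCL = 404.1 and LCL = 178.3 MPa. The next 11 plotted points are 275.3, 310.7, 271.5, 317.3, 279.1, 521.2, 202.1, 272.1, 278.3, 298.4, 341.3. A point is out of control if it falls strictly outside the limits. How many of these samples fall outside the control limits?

Compare each point to [178.3, 404.1]: sample 6 = 521.2 > UCL.

1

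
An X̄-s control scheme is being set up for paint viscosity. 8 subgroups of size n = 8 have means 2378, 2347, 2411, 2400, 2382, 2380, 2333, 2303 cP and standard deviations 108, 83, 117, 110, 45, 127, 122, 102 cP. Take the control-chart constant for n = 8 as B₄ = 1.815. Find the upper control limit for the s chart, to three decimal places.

184.676

s̄ = (108 + 83 + 117 + 110 + 45 + 127 + 122 + 102) / 8 = 101.7500
UCL_s = B₄·s̄ = 1.815 × 101.7500 = 184.6762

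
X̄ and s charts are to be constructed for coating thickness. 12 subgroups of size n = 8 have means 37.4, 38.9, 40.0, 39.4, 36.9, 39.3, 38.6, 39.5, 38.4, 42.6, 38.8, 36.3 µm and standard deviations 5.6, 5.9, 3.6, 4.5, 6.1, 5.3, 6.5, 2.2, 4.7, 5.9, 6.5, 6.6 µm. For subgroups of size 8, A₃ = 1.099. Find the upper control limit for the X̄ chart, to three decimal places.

X̄̄ = (37.4 + 38.9 + 40.0 + 39.4 + 36.9 + 39.3 + 38.6 + 39.5 + 38.4 + 42.6 + 38.8 + 36.3) / 12 = 38.8417
s̄ = (5.6 + 5.9 + 3.6 + 4.5 + 6.1 + 5.3 + 6.5 + 2.2 + 4.7 + 5.9 + 6.5 + 6.6) / 12 = 5.2833
UCL = X̄̄ + A₃·s̄ = 38.8417 + 1.099 × 5.2833 = 44.6480

44.648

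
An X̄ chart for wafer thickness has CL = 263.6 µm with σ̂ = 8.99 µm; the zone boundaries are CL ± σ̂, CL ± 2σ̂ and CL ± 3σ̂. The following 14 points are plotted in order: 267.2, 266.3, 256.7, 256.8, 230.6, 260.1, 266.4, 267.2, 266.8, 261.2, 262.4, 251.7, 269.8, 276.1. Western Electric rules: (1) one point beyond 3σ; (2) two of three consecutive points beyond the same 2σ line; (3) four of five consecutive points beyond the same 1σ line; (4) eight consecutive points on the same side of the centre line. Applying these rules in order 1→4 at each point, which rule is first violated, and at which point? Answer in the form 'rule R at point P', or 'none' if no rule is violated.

Zone of each point (C = within 1σ̂, B = 1σ̂–2σ̂, A = 2σ̂–3σ̂, * = beyond 3σ̂; sign = side of CL): 1:+C, 2:+C, 3:-C, 4:-C, 5:-*, 6:-C, 7:+C, 8:+C, 9:+C, 10:-C, 11:-C, 12:-B, 13:+C, 14:+B
Rule 1 (one point beyond the 3σ limits) is satisfied at point 5.

rule 1 at point 5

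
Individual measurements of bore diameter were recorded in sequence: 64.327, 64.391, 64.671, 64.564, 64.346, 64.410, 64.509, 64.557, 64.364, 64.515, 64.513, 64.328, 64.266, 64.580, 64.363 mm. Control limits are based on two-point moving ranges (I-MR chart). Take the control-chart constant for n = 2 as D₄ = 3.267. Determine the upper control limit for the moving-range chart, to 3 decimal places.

Moving ranges: 0.064, 0.280, 0.107, 0.218, 0.064, 0.099, 0.048, 0.193, 0.151, 0.002, 0.185, 0.062, 0.314, 0.217; M̄R̄ = 2.0040 / 14 = 0.1431
UCL_MR = D₄·M̄R̄ = 3.267 × 0.1431 = 0.4676

0.468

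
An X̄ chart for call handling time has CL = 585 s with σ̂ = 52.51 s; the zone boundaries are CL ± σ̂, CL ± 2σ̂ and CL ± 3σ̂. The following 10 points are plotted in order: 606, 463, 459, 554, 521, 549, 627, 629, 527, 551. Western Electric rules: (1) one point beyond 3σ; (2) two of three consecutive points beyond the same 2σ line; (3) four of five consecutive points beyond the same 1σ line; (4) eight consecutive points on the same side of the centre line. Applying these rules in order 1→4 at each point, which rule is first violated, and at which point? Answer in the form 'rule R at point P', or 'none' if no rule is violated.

rule 2 at point 3

Zone of each point (C = within 1σ̂, B = 1σ̂–2σ̂, A = 2σ̂–3σ̂, * = beyond 3σ̂; sign = side of CL): 1:+C, 2:-A, 3:-A, 4:-C, 5:-B, 6:-C, 7:+C, 8:+C, 9:-B, 10:-C
Rule 2 (two of three consecutive points beyond the same 2σ limit) is satisfied at point 3.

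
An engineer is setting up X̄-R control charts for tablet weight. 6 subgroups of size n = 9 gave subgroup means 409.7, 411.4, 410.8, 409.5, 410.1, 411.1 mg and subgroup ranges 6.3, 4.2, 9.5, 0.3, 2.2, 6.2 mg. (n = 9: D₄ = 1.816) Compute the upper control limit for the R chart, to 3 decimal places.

8.687

R̄ = (6.3 + 4.2 + 9.5 + 0.3 + 2.2 + 6.2) / 6 = 28.7000 / 6 = 4.7833
UCL_R = D₄·R̄ = 1.816 × 4.7833 = 8.6865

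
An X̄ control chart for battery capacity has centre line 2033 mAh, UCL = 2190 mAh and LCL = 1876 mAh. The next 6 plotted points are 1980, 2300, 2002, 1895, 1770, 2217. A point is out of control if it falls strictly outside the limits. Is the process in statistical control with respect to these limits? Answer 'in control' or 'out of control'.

out of control

Compare each point to [1876, 2190]: sample 2 = 2300 > UCL; sample 5 = 1770 < LCL; sample 6 = 2217 > UCL.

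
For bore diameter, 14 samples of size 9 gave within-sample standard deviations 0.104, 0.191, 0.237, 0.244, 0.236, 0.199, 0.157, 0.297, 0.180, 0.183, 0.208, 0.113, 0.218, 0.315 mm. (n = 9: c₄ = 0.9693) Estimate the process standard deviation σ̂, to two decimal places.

s̄ = (0.104 + 0.191 + 0.237 + 0.244 + 0.236 + 0.199 + 0.157 + 0.297 + 0.180 + 0.183 + 0.208 + 0.113 + 0.218 + 0.315) / 14 = 0.2059
σ̂ = s̄ / c₄ = 0.2059 / 0.9693 = 0.2124

0.21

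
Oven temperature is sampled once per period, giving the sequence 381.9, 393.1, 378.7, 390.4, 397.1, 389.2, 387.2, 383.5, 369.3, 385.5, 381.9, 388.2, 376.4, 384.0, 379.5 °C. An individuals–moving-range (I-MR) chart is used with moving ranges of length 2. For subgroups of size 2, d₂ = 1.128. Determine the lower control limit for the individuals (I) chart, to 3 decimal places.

X̄ = (381.9 + 393.1 + 378.7 + 390.4 + 397.1 + 389.2 + 387.2 + 383.5 + 369.3 + 385.5 + 381.9 + 388.2 + 376.4 + 384.0 + 379.5) / 15 = 384.3933
Moving ranges: 11.2, 14.4, 11.7, 6.7, 7.9, 2.0, 3.7, 14.2, 16.2, 3.6, 6.3, 11.8, 7.6, 4.5; M̄R̄ = 121.8000 / 14 = 8.7000
LCL = X̄ − 3·M̄R̄/d₂ = 384.3933 − 3 × 8.7000 / 1.128 = 361.2550

361.255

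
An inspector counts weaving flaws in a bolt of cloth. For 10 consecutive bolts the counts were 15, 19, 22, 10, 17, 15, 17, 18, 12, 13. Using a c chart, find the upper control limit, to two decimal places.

c̄ = (15 + 19 + 22 + 10 + 17 + 15 + 17 + 18 + 12 + 13) / 10 = 158 / 10 = 15.8000
UCL = c̄ + 3√c̄ = 15.8000 + 3 × √15.8000 = 15.8000 + 3 × 3.9749 = 27.7248

27.72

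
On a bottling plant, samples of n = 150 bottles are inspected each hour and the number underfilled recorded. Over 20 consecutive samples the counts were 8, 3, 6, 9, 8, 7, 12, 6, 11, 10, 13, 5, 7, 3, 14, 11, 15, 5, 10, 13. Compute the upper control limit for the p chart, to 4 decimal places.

0.1162

p̄ = Σdᵢ / (k·n) = 176 / (20 × 150) = 0.05867
UCL = p̄ + 3·√(p̄(1−p̄)/n) = 0.05867 + 3 × √(0.05867×0.94133/150) = 0.05867 + 3 × 0.01919 = 0.11623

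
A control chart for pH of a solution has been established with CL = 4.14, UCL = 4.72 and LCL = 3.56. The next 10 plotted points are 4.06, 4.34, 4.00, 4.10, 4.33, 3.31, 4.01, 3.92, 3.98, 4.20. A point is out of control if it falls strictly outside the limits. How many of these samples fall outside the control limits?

1

Compare each point to [3.56, 4.72]: sample 6 = 3.31 < LCL.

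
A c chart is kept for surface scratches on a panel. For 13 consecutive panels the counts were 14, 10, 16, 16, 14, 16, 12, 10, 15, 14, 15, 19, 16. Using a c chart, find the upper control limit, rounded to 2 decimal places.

c̄ = (14 + 10 + 16 + 16 + 14 + 16 + 12 + 10 + 15 + 14 + 15 + 19 + 16) / 13 = 187 / 13 = 14.3846
UCL = c̄ + 3√c̄ = 14.3846 + 3 × √14.3846 = 14.3846 + 3 × 3.7927 = 25.7627

25.76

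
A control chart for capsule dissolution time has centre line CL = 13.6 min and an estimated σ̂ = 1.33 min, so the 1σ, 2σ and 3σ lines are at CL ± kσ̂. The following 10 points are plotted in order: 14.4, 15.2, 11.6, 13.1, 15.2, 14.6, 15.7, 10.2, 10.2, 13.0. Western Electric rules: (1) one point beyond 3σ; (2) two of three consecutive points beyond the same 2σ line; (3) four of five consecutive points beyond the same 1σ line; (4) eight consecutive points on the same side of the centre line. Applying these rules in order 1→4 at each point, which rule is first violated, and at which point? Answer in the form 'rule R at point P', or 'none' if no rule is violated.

rule 2 at point 9

Zone of each point (C = within 1σ̂, B = 1σ̂–2σ̂, A = 2σ̂–3σ̂, * = beyond 3σ̂; sign = side of CL): 1:+C, 2:+B, 3:-B, 4:-C, 5:+B, 6:+C, 7:+B, 8:-A, 9:-A, 10:-C
Rule 2 (two of three consecutive points beyond the same 2σ limit) is satisfied at point 9.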